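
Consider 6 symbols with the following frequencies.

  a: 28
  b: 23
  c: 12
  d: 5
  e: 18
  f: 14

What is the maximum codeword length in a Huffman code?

4

Merge the two lowest-weight nodes at each step:
combine d(5), c(12) → 17
combine f(14), 17 → 31
combine e(18), b(23) → 41
combine a(28), 31 → 59
combine 41, 59 → 100
The first pair merged (d, c) ends up deepest, at depth 4.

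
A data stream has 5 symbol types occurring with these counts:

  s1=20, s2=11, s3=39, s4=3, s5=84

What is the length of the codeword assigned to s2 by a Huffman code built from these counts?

Build the tree from the bottom:
merge s4(3) and s2(11): 14
merge 14 and s1(20): 34
merge 34 and s3(39): 73
merge 73 and s5(84): 157
The subtree containing s2 is merged 4 times, so code length = 4.

4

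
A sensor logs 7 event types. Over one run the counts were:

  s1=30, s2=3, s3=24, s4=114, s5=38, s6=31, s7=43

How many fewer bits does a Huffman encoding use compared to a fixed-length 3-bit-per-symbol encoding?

Fixed-length: 3 bits × 283 symbols = 849 bits.
Huffman merges:
merge s2(3) and s3(24): 27
merge 27 and s1(30): 57
merge s6(31) and s5(38): 69
merge s7(43) and 57: 100
merge 69 and 100: 169
merge s4(114) and 169: 283
Huffman total = 27 + 57 + 69 + 100 + 169 + 283 = 705 bits.
Saving = 849 − 705 = 144 bits.

144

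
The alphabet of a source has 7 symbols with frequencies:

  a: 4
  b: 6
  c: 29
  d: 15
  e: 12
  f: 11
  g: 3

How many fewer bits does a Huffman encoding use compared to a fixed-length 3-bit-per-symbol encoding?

Fixed-length: 3 bits × 80 symbols = 240 bits.
Huffman merges:
combine g(3), a(4) → 7
combine b(6), 7 → 13
combine f(11), e(12) → 23
combine 13, d(15) → 28
combine 23, 28 → 51
combine c(29), 51 → 80
Huffman total = 7 + 13 + 23 + 28 + 51 + 80 = 202 bits.
Saving = 240 − 202 = 38 bits.

38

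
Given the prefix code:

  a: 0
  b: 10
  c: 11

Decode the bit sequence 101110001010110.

bcbaabbca

Read left to right; each codeword is recognised as soon as it completes (prefix code):
  10→b | 11→c | 10→b | 0→a | 0→a | 10→b | 10→b | 11→c | 0→a
Decoded message: bcbaabbca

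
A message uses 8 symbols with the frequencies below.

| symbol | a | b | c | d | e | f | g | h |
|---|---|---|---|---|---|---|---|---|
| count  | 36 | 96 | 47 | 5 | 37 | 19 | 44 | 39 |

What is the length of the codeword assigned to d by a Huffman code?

Build the tree from the bottom:
d(5) + f(19) → 24
24 + a(36) → 60
e(37) + h(39) → 76
g(44) + c(47) → 91
60 + 76 → 136
91 + b(96) → 187
136 + 187 → 323
The subtree containing d is merged 4 times, so code length = 4.

4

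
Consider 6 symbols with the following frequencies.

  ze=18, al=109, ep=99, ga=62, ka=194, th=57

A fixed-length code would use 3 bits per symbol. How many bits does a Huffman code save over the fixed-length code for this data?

327

Fixed-length: 3 bits × 539 symbols = 1617 bits.
Huffman merges:
merge ze(18) and th(57): 75
merge ga(62) and 75: 137
merge ep(99) and al(109): 208
merge 137 and ka(194): 331
merge 208 and 331: 539
Huffman total = 75 + 137 + 208 + 331 + 539 = 1290 bits.
Saving = 1617 − 1290 = 327 bits.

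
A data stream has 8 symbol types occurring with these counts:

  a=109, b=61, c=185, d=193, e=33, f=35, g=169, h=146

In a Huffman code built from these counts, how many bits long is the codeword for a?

3

Repeatedly merge the two smallest:
merge e(33) and f(35): 68
merge b(61) and 68: 129
merge a(109) and 129: 238
merge h(146) and g(169): 315
merge c(185) and d(193): 378
merge 238 and 315: 553
merge 378 and 553: 931
a's leaf is at depth 3, giving a 3-bit codeword.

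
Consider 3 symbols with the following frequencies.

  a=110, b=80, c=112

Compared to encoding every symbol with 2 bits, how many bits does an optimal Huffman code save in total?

Fixed-length: 2 bits × 302 symbols = 604 bits.
Huffman merges:
merge b(80) and a(110): 190
merge c(112) and 190: 302
Huffman total = 190 + 302 = 492 bits.
Saving = 604 − 492 = 112 bits.

112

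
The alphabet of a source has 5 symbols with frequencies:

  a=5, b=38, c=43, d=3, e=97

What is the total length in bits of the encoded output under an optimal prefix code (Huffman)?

Build the Huffman tree bottom-up:
combine d(3), a(5) → 8
combine 8, b(38) → 46
combine c(43), 46 → 89
combine 89, e(97) → 186
Each symbol's bit-cost is frequency × depth; summing gives 329 bits (equivalently 8 + 46 + 89 + 186).

329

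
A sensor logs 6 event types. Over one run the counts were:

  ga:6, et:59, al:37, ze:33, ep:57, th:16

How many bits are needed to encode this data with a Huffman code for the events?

493

Merge the two smallest weights repeatedly:
ga(6) + th(16) → 22
22 + ze(33) → 55
al(37) + 55 → 92
ep(57) + et(59) → 116
92 + 116 → 208
Each symbol's bit-cost is frequency × depth; summing gives 493 bits (equivalently 22 + 55 + 92 + 116 + 208).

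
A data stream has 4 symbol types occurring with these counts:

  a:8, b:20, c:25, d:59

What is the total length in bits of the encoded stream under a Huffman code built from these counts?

193

Greedily combine the two least-frequent nodes:
combine a(8), b(20) → 28
combine c(25), 28 → 53
combine 53, d(59) → 112
The encoded length is the sum of every internal node's weight: 28 + 53 + 112 = 193 bits.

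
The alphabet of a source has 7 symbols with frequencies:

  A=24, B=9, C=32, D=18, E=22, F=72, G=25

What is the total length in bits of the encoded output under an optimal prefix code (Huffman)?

529

Greedily combine the two least-frequent nodes:
combine B(9), D(18) → 27
combine E(22), A(24) → 46
combine G(25), 27 → 52
combine C(32), 46 → 78
combine 52, F(72) → 124
combine 78, 124 → 202
The encoded length is the sum of every internal node's weight: 27 + 46 + 52 + 78 + 124 + 202 = 529 bits.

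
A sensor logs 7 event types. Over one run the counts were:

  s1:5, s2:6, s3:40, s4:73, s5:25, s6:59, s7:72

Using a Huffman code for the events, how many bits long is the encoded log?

683

Build the Huffman tree bottom-up:
merge s1(5) and s2(6): 11
merge 11 and s5(25): 36
merge 36 and s3(40): 76
merge s6(59) and s7(72): 131
merge s4(73) and 76: 149
merge 131 and 149: 280
The encoded length is the sum of every internal node's weight: 11 + 36 + 76 + 131 + 149 + 280 = 683 bits.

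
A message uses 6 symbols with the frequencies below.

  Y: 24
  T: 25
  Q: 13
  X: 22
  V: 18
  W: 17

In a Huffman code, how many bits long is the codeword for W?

3

Repeatedly merge the two smallest:
Q(13) + W(17) → 30
V(18) + X(22) → 40
Y(24) + T(25) → 49
30 + 40 → 70
49 + 70 → 119
W sits 3 levels below the root, so its codeword is 3 bits.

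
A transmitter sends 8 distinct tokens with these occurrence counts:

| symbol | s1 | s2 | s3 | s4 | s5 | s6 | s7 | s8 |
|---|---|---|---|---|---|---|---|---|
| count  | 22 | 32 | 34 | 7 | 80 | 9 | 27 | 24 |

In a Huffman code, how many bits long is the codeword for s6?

Build the tree from the bottom:
s4(7) + s6(9) → 16
16 + s1(22) → 38
s8(24) + s7(27) → 51
s2(32) + s3(34) → 66
38 + 51 → 89
66 + s5(80) → 146
89 + 146 → 235
s6's leaf is at depth 4, giving a 4-bit codeword.

4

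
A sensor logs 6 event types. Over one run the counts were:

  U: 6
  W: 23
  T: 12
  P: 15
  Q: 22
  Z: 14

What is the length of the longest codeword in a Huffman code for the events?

3

Merge the two lowest-weight nodes at each step:
combine U(6), T(12) → 18
combine Z(14), P(15) → 29
combine 18, Q(22) → 40
combine W(23), 29 → 52
combine 40, 52 → 92
The rarest symbols sit at the bottom; the longest codeword is 3 bits.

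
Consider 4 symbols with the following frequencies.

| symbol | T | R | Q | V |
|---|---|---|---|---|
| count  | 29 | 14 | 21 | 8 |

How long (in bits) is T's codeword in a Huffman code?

Huffman merges, smallest pair first:
combine V(8), R(14) → 22
combine Q(21), 22 → 43
combine T(29), 43 → 72
T sits one level below the root: a 1-bit codeword.

1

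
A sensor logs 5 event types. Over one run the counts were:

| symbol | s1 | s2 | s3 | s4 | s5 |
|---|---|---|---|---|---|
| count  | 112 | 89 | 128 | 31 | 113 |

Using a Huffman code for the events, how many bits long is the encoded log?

1066

Greedily combine the two least-frequent nodes:
merge s4(31) and s2(89): 120
merge s1(112) and s5(113): 225
merge 120 and s3(128): 248
merge 225 and 248: 473
Total encoded bits = sum of merged weights = 120 + 225 + 248 + 473 = 1066.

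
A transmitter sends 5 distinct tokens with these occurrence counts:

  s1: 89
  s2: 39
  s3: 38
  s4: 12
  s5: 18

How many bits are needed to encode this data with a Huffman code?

401

Build the Huffman tree bottom-up:
combine s4(12), s5(18) → 30
combine 30, s3(38) → 68
combine s2(39), 68 → 107
combine s1(89), 107 → 196
Total encoded bits = sum of merged weights = 30 + 68 + 107 + 196 = 401.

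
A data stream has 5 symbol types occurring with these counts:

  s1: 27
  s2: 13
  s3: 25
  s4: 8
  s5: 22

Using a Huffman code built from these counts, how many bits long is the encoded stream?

211

Merge the two smallest weights repeatedly:
s4(8) + s2(13) → 21
21 + s5(22) → 43
s3(25) + s1(27) → 52
43 + 52 → 95
Each symbol's bit-cost is frequency × depth; summing gives 211 bits (equivalently 21 + 43 + 52 + 95).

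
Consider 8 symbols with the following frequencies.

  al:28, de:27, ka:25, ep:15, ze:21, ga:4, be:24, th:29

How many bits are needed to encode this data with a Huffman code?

Build the Huffman tree bottom-up:
merge ga(4) and ep(15): 19
merge 19 and ze(21): 40
merge be(24) and ka(25): 49
merge de(27) and al(28): 55
merge th(29) and 40: 69
merge 49 and 55: 104
merge 69 and 104: 173
The encoded length is the sum of every internal node's weight: 19 + 40 + 49 + 55 + 69 + 104 + 173 = 509 bits.

509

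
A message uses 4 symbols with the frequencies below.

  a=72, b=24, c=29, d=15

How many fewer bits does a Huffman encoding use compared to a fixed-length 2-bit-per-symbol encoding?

Fixed-length: 2 bits × 140 symbols = 280 bits.
Huffman merges:
d(15) + b(24) → 39
c(29) + 39 → 68
68 + a(72) → 140
Huffman total = 39 + 68 + 140 = 247 bits.
Saving = 280 − 247 = 33 bits.

33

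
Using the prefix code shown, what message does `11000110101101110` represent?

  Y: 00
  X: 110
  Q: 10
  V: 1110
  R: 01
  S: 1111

Read left to right; each codeword is recognised as soon as it completes (prefix code):
  110→X | 00→Y | 110→X | 10→Q | 110→X | 1110→V
Decoded message: XYXQXV

XYXQXV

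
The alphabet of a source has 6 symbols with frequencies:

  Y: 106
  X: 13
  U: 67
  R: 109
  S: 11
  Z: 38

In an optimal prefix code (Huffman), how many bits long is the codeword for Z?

Repeatedly merge the two smallest:
combine S(11), X(13) → 24
combine 24, Z(38) → 62
combine 62, U(67) → 129
combine Y(106), R(109) → 215
combine 129, 215 → 344
Z sits 3 levels below the root, so its codeword is 3 bits.

3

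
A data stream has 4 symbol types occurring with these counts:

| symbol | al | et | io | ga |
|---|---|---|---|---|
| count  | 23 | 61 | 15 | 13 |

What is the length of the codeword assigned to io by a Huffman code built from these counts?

3

Build the tree from the bottom:
combine ga(13), io(15) → 28
combine al(23), 28 → 51
combine 51, et(61) → 112
The subtree containing io is merged 3 times, so code length = 3.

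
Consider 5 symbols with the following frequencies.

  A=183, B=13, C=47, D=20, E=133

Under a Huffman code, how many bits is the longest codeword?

4

Merge the two lowest-weight nodes at each step:
combine B(13), D(20) → 33
combine 33, C(47) → 80
combine 80, E(133) → 213
combine A(183), 213 → 396
Maximum depth reached is 4.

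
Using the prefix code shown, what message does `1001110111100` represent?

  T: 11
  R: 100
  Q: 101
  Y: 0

Read left to right; each codeword is recognised as soon as it completes (prefix code):
  100→R | 11→T | 101→Q | 11→T | 100→R
Decoded message: RTQTR

RTQTR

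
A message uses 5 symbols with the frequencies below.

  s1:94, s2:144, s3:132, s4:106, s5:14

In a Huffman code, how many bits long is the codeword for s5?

3

Build the tree from the bottom:
merge s5(14) and s1(94): 108
merge s4(106) and 108: 214
merge s3(132) and s2(144): 276
merge 214 and 276: 490
The subtree containing s5 is merged 3 times, so code length = 3.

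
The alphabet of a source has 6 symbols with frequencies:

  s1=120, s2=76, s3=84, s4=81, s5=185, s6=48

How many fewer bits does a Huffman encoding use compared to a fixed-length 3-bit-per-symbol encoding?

305

Fixed-length: 3 bits × 594 symbols = 1782 bits.
Huffman merges:
combine s6(48), s2(76) → 124
combine s4(81), s3(84) → 165
combine s1(120), 124 → 244
combine 165, s5(185) → 350
combine 244, 350 → 594
Huffman total = 124 + 165 + 244 + 350 + 594 = 1477 bits.
Saving = 1782 − 1477 = 305 bits.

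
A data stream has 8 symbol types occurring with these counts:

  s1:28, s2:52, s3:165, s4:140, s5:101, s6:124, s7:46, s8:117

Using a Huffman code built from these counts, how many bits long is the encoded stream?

Build the Huffman tree bottom-up:
merge s1(28) and s7(46): 74
merge s2(52) and 74: 126
merge s5(101) and s8(117): 218
merge s6(124) and 126: 250
merge s4(140) and s3(165): 305
merge 218 and 250: 468
merge 305 and 468: 773
Total encoded bits = sum of merged weights = 74 + 126 + 218 + 250 + 305 + 468 + 773 = 2214.

2214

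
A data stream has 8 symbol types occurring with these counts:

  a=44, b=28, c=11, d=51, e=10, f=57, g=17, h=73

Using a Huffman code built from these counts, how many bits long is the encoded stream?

Greedily combine the two least-frequent nodes:
combine e(10), c(11) → 21
combine g(17), 21 → 38
combine b(28), 38 → 66
combine a(44), d(51) → 95
combine f(57), 66 → 123
combine h(73), 95 → 168
combine 123, 168 → 291
Each symbol's bit-cost is frequency × depth; summing gives 802 bits (equivalently 21 + 38 + 66 + 95 + 123 + 168 + 291).

802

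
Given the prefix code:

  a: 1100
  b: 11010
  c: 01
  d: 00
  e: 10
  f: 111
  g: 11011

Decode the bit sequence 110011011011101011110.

agcbfe

Read left to right; each codeword is recognised as soon as it completes (prefix code):
  1100→a | 11011→g | 01→c | 11010→b | 111→f | 10→e
Decoded message: agcbfe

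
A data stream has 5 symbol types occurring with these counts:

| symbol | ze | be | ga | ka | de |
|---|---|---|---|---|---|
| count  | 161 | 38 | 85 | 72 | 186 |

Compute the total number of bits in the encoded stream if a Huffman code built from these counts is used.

Greedily combine the two least-frequent nodes:
merge be(38) and ka(72): 110
merge ga(85) and 110: 195
merge ze(161) and de(186): 347
merge 195 and 347: 542
Each symbol's bit-cost is frequency × depth; summing gives 1194 bits (equivalently 110 + 195 + 347 + 542).

1194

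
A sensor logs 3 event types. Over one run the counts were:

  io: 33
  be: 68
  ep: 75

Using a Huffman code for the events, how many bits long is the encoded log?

277

Build the Huffman tree bottom-up:
combine io(33), be(68) → 101
combine ep(75), 101 → 176
Total encoded bits = sum of merged weights = 101 + 176 = 277.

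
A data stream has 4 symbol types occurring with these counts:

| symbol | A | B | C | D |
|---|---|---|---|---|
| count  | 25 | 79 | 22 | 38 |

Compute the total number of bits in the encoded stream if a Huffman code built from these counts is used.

296

Build the Huffman tree bottom-up:
merge C(22) and A(25): 47
merge D(38) and 47: 85
merge B(79) and 85: 164
Each symbol's bit-cost is frequency × depth; summing gives 296 bits (equivalently 47 + 85 + 164).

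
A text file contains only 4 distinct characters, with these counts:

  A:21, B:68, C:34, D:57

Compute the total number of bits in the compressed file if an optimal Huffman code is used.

Greedily combine the two least-frequent nodes:
merge A(21) and C(34): 55
merge 55 and D(57): 112
merge B(68) and 112: 180
Total encoded bits = sum of merged weights = 55 + 112 + 180 = 347.

347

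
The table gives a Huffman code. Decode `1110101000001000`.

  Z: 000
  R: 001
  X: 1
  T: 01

Read left to right; each codeword is recognised as soon as it completes (prefix code):
  1→X | 1→X | 1→X | 01→T | 01→T | 000→Z | 001→R | 000→Z
Decoded message: XXXTTZRZ

XXXTTZRZ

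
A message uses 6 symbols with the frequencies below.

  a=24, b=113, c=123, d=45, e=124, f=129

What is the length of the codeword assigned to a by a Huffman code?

4

Huffman merges, smallest pair first:
merge a(24) and d(45): 69
merge 69 and b(113): 182
merge c(123) and e(124): 247
merge f(129) and 182: 311
merge 247 and 311: 558
The subtree containing a is merged 4 times, so code length = 4.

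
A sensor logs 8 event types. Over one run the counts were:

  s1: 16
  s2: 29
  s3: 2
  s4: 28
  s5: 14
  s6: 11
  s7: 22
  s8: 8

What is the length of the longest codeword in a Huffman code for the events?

5

Merge the two lowest-weight nodes at each step:
s3(2) + s8(8) → 10
10 + s6(11) → 21
s5(14) + s1(16) → 30
21 + s7(22) → 43
s4(28) + s2(29) → 57
30 + 43 → 73
57 + 73 → 130
Maximum depth reached is 5.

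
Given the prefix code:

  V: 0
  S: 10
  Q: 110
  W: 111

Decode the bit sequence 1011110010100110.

Read left to right; each codeword is recognised as soon as it completes (prefix code):
  10→S | 111→W | 10→S | 0→V | 10→S | 10→S | 0→V | 110→Q
Decoded message: SWSVSSVQ

SWSVSSVQ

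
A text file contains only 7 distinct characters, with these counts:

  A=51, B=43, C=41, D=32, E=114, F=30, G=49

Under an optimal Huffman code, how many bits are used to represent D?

3

Build the tree from the bottom:
F(30) + D(32) → 62
C(41) + B(43) → 84
G(49) + A(51) → 100
62 + 84 → 146
100 + E(114) → 214
146 + 214 → 360
D sits 3 levels below the root, so its codeword is 3 bits.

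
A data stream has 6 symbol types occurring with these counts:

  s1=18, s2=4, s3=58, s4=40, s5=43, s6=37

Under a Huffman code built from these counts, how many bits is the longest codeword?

4

Merge the two lowest-weight nodes at each step:
merge s2(4) and s1(18): 22
merge 22 and s6(37): 59
merge s4(40) and s5(43): 83
merge s3(58) and 59: 117
merge 83 and 117: 200
The rarest symbols sit at the bottom; the longest codeword is 4 bits.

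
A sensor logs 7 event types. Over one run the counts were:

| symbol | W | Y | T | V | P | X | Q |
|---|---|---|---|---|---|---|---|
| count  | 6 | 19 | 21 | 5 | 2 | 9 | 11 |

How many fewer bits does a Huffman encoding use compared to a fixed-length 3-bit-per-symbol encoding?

Fixed-length: 3 bits × 73 symbols = 219 bits.
Huffman merges:
combine P(2), V(5) → 7
combine W(6), 7 → 13
combine X(9), Q(11) → 20
combine 13, Y(19) → 32
combine 20, T(21) → 41
combine 32, 41 → 73
Huffman total = 7 + 13 + 20 + 32 + 41 + 73 = 186 bits.
Saving = 219 − 186 = 33 bits.

33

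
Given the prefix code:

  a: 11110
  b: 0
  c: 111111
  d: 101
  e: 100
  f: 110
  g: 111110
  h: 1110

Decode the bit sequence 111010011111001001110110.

hegbehf

Read left to right; each codeword is recognised as soon as it completes (prefix code):
  1110→h | 100→e | 111110→g | 0→b | 100→e | 1110→h | 110→f
Decoded message: hegbehf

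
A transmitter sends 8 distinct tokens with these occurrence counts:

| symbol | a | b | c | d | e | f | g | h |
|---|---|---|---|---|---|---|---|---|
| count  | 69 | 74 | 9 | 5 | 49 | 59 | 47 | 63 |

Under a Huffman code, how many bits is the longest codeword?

Merge the two lowest-weight nodes at each step:
merge d(5) and c(9): 14
merge 14 and g(47): 61
merge e(49) and f(59): 108
merge 61 and h(63): 124
merge a(69) and b(74): 143
merge 108 and 124: 232
merge 143 and 232: 375
The rarest symbols sit at the bottom; the longest codeword is 5 bits.

5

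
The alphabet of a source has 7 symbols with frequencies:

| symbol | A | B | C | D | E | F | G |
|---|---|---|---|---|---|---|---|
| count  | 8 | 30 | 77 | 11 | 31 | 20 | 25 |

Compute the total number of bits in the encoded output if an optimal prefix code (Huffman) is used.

Build the Huffman tree bottom-up:
merge A(8) and D(11): 19
merge 19 and F(20): 39
merge G(25) and B(30): 55
merge E(31) and 39: 70
merge 55 and 70: 125
merge C(77) and 125: 202
Total encoded bits = sum of merged weights = 19 + 39 + 55 + 70 + 125 + 202 = 510.

510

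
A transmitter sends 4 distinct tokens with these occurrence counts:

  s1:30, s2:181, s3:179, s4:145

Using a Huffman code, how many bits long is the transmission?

Build the Huffman tree bottom-up:
s1(30) + s4(145) → 175
175 + s3(179) → 354
s2(181) + 354 → 535
Total encoded bits = sum of merged weights = 175 + 354 + 535 = 1064.

1064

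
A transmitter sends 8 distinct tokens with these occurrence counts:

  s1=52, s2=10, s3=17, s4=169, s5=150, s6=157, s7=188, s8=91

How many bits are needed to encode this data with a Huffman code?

Greedily combine the two least-frequent nodes:
merge s2(10) and s3(17): 27
merge 27 and s1(52): 79
merge 79 and s8(91): 170
merge s5(150) and s6(157): 307
merge s4(169) and 170: 339
merge s7(188) and 307: 495
merge 339 and 495: 834
Total encoded bits = sum of merged weights = 27 + 79 + 170 + 307 + 339 + 495 + 834 = 2251.

2251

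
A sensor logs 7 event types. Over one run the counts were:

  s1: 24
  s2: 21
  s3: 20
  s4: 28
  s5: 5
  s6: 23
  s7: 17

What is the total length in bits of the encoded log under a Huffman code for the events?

Build the Huffman tree bottom-up:
merge s5(5) and s7(17): 22
merge s3(20) and s2(21): 41
merge 22 and s6(23): 45
merge s1(24) and s4(28): 52
merge 41 and 45: 86
merge 52 and 86: 138
The encoded length is the sum of every internal node's weight: 22 + 41 + 45 + 52 + 86 + 138 = 384 bits.

384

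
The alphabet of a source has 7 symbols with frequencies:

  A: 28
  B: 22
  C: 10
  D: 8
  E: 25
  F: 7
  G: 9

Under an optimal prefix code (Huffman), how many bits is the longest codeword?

4

Merge the two lowest-weight nodes at each step:
combine F(7), D(8) → 15
combine G(9), C(10) → 19
combine 15, 19 → 34
combine B(22), E(25) → 47
combine A(28), 34 → 62
combine 47, 62 → 109
The first pair merged (F, D) ends up deepest, at depth 4.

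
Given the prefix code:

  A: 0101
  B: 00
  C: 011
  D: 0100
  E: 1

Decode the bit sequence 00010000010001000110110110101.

Read left to right; each codeword is recognised as soon as it completes (prefix code):
  00→B | 0100→D | 00→B | 0100→D | 0100→D | 011→C | 011→C | 011→C | 0101→A
Decoded message: BDBDDCCCA

BDBDDCCCA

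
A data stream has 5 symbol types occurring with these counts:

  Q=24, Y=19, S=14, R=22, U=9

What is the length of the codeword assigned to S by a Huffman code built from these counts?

Huffman merges, smallest pair first:
merge U(9) and S(14): 23
merge Y(19) and R(22): 41
merge 23 and Q(24): 47
merge 41 and 47: 88
S's leaf is at depth 3, giving a 3-bit codeword.

3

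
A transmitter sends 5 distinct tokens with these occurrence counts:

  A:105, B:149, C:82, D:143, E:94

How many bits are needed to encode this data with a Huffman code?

1322

Build the Huffman tree bottom-up:
C(82) + E(94) → 176
A(105) + D(143) → 248
B(149) + 176 → 325
248 + 325 → 573
Total encoded bits = sum of merged weights = 176 + 248 + 325 + 573 = 1322.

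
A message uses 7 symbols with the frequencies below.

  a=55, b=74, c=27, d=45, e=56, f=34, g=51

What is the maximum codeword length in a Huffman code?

3

Merge the two lowest-weight nodes at each step:
c(27) + f(34) → 61
d(45) + g(51) → 96
a(55) + e(56) → 111
61 + b(74) → 135
96 + 111 → 207
135 + 207 → 342
The first pair merged (c, f) ends up deepest, at depth 3.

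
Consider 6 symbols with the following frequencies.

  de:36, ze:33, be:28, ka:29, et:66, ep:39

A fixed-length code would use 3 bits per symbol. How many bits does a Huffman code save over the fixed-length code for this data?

Fixed-length: 3 bits × 231 symbols = 693 bits.
Huffman merges:
combine be(28), ka(29) → 57
combine ze(33), de(36) → 69
combine ep(39), 57 → 96
combine et(66), 69 → 135
combine 96, 135 → 231
Huffman total = 57 + 69 + 96 + 135 + 231 = 588 bits.
Saving = 693 − 588 = 105 bits.

105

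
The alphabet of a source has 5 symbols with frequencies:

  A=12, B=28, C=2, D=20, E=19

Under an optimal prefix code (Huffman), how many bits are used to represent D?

Repeatedly merge the two smallest:
combine C(2), A(12) → 14
combine 14, E(19) → 33
combine D(20), B(28) → 48
combine 33, 48 → 81
D's leaf is at depth 2, giving a 2-bit codeword.

2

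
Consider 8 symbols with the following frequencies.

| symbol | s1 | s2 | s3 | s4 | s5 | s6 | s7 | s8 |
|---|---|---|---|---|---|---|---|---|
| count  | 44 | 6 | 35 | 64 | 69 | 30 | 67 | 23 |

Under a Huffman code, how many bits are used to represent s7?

2

Build the tree from the bottom:
combine s2(6), s8(23) → 29
combine 29, s6(30) → 59
combine s3(35), s1(44) → 79
combine 59, s4(64) → 123
combine s7(67), s5(69) → 136
combine 79, 123 → 202
combine 136, 202 → 338
s7 sits 2 levels below the root, so its codeword is 2 bits.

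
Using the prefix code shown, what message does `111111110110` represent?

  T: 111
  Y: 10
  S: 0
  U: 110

Read left to right; each codeword is recognised as soon as it completes (prefix code):
  111→T | 111→T | 110→U | 110→U
Decoded message: TTUU

TTUU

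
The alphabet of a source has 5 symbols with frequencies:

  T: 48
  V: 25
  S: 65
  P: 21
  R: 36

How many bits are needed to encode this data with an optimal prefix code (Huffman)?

Build the Huffman tree bottom-up:
P(21) + V(25) → 46
R(36) + 46 → 82
T(48) + S(65) → 113
82 + 113 → 195
Each symbol's bit-cost is frequency × depth; summing gives 436 bits (equivalently 46 + 82 + 113 + 195).

436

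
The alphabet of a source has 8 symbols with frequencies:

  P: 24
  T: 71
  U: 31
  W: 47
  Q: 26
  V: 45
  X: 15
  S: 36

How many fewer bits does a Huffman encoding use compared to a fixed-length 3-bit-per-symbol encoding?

Fixed-length: 3 bits × 295 symbols = 885 bits.
Huffman merges:
merge X(15) and P(24): 39
merge Q(26) and U(31): 57
merge S(36) and 39: 75
merge V(45) and W(47): 92
merge 57 and T(71): 128
merge 75 and 92: 167
merge 128 and 167: 295
Huffman total = 39 + 57 + 75 + 92 + 128 + 167 + 295 = 853 bits.
Saving = 885 − 853 = 32 bits.

32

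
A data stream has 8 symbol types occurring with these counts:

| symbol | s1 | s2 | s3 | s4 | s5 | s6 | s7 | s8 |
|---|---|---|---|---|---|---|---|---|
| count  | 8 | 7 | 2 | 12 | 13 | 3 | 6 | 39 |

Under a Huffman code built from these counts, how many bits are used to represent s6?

5

Repeatedly merge the two smallest:
combine s3(2), s6(3) → 5
combine 5, s7(6) → 11
combine s2(7), s1(8) → 15
combine 11, s4(12) → 23
combine s5(13), 15 → 28
combine 23, 28 → 51
combine s8(39), 51 → 90
s6 sits 5 levels below the root, so its codeword is 5 bits.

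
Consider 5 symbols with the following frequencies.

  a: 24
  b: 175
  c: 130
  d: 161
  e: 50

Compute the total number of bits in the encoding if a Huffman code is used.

1154

Greedily combine the two least-frequent nodes:
combine a(24), e(50) → 74
combine 74, c(130) → 204
combine d(161), b(175) → 336
combine 204, 336 → 540
The encoded length is the sum of every internal node's weight: 74 + 204 + 336 + 540 = 1154 bits.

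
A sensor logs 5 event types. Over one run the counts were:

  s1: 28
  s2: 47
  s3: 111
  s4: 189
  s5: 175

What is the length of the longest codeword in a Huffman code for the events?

4

Merge the two lowest-weight nodes at each step:
merge s1(28) and s2(47): 75
merge 75 and s3(111): 186
merge s5(175) and 186: 361
merge s4(189) and 361: 550
Maximum depth reached is 4.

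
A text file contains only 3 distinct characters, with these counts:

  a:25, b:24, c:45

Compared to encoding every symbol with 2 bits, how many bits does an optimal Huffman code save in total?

45

Fixed-length: 2 bits × 94 symbols = 188 bits.
Huffman merges:
b(24) + a(25) → 49
c(45) + 49 → 94
Huffman total = 49 + 94 = 143 bits.
Saving = 188 − 143 = 45 bits.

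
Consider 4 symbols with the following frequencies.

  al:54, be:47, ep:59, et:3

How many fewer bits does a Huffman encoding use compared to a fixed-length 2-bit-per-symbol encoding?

Fixed-length: 2 bits × 163 symbols = 326 bits.
Huffman merges:
combine et(3), be(47) → 50
combine 50, al(54) → 104
combine ep(59), 104 → 163
Huffman total = 50 + 104 + 163 = 317 bits.
Saving = 326 − 317 = 9 bits.

9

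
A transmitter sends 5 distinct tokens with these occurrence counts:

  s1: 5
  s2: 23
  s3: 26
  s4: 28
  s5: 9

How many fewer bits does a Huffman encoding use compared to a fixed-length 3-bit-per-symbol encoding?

77

Fixed-length: 3 bits × 91 symbols = 273 bits.
Huffman merges:
s1(5) + s5(9) → 14
14 + s2(23) → 37
s3(26) + s4(28) → 54
37 + 54 → 91
Huffman total = 14 + 37 + 54 + 91 = 196 bits.
Saving = 273 − 196 = 77 bits.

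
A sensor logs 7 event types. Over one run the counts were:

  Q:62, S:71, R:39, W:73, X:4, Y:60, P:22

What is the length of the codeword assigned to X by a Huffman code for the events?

4

Huffman merges, smallest pair first:
merge X(4) and P(22): 26
merge 26 and R(39): 65
merge Y(60) and Q(62): 122
merge 65 and S(71): 136
merge W(73) and 122: 195
merge 136 and 195: 331
X sits 4 levels below the root, so its codeword is 4 bits.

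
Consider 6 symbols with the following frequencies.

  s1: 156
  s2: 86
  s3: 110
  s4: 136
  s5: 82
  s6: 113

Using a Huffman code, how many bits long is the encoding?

Merge the two smallest weights repeatedly:
merge s5(82) and s2(86): 168
merge s3(110) and s6(113): 223
merge s4(136) and s1(156): 292
merge 168 and 223: 391
merge 292 and 391: 683
The encoded length is the sum of every internal node's weight: 168 + 223 + 292 + 391 + 683 = 1757 bits.

1757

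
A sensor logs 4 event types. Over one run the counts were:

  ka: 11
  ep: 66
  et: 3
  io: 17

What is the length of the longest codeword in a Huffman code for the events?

3

Merge the two lowest-weight nodes at each step:
merge et(3) and ka(11): 14
merge 14 and io(17): 31
merge 31 and ep(66): 97
Maximum depth reached is 3.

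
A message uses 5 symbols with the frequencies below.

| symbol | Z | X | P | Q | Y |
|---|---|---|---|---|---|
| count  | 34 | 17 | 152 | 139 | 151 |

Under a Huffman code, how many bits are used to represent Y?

2

Build the tree from the bottom:
combine X(17), Z(34) → 51
combine 51, Q(139) → 190
combine Y(151), P(152) → 303
combine 190, 303 → 493
Y sits 2 levels below the root, so its codeword is 2 bits.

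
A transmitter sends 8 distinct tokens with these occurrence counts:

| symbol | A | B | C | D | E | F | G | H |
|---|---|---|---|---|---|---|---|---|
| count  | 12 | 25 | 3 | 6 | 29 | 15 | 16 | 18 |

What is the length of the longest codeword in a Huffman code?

5

Merge the two lowest-weight nodes at each step:
C(3) + D(6) → 9
9 + A(12) → 21
F(15) + G(16) → 31
H(18) + 21 → 39
B(25) + E(29) → 54
31 + 39 → 70
54 + 70 → 124
The first pair merged (C, D) ends up deepest, at depth 5.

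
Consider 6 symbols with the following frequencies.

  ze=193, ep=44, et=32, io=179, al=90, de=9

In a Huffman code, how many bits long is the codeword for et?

Build the tree from the bottom:
de(9) + et(32) → 41
41 + ep(44) → 85
85 + al(90) → 175
175 + io(179) → 354
ze(193) + 354 → 547
et sits 5 levels below the root, so its codeword is 5 bits.

5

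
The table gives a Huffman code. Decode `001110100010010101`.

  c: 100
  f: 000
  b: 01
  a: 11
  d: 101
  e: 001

Read left to right; each codeword is recognised as soon as it completes (prefix code):
  001→e | 11→a | 01→b | 000→f | 100→c | 101→d | 01→b
Decoded message: eabfcdb

eabfcdb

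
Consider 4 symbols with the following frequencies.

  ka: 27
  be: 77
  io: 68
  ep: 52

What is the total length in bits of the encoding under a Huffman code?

Merge the two smallest weights repeatedly:
merge ka(27) and ep(52): 79
merge io(68) and be(77): 145
merge 79 and 145: 224
The encoded length is the sum of every internal node's weight: 79 + 145 + 224 = 448 bits.

448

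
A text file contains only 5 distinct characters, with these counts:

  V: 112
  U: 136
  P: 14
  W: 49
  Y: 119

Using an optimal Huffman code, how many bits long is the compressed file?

923

Greedily combine the two least-frequent nodes:
combine P(14), W(49) → 63
combine 63, V(112) → 175
combine Y(119), U(136) → 255
combine 175, 255 → 430
Each symbol's bit-cost is frequency × depth; summing gives 923 bits (equivalently 63 + 175 + 255 + 430).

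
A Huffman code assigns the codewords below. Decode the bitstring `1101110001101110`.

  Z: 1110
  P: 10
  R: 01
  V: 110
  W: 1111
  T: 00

Read left to right; each codeword is recognised as soon as it completes (prefix code):
  110→V | 1110→Z | 00→T | 110→V | 1110→Z
Decoded message: VZTVZ

VZTVZ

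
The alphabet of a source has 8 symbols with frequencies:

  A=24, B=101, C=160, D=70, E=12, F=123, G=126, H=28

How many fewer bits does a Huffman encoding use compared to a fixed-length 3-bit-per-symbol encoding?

Fixed-length: 3 bits × 644 symbols = 1932 bits.
Huffman merges:
merge E(12) and A(24): 36
merge H(28) and 36: 64
merge 64 and D(70): 134
merge B(101) and F(123): 224
merge G(126) and 134: 260
merge C(160) and 224: 384
merge 260 and 384: 644
Huffman total = 36 + 64 + 134 + 224 + 260 + 384 + 644 = 1746 bits.
Saving = 1932 − 1746 = 186 bits.

186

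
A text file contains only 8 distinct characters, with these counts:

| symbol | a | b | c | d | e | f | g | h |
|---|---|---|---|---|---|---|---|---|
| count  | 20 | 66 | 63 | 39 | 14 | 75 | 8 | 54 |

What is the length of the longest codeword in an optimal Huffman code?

Merge the two lowest-weight nodes at each step:
combine g(8), e(14) → 22
combine a(20), 22 → 42
combine d(39), 42 → 81
combine h(54), c(63) → 117
combine b(66), f(75) → 141
combine 81, 117 → 198
combine 141, 198 → 339
Maximum depth reached is 5.

5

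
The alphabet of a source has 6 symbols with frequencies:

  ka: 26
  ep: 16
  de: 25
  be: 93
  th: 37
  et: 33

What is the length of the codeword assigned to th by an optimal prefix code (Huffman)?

Build the tree from the bottom:
combine ep(16), de(25) → 41
combine ka(26), et(33) → 59
combine th(37), 41 → 78
combine 59, 78 → 137
combine be(93), 137 → 230
th's leaf is at depth 3, giving a 3-bit codeword.

3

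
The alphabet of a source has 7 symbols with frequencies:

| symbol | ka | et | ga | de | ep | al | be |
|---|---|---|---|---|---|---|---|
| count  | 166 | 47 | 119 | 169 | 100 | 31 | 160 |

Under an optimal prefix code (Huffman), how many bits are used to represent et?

4

Build the tree from the bottom:
al(31) + et(47) → 78
78 + ep(100) → 178
ga(119) + be(160) → 279
ka(166) + de(169) → 335
178 + 279 → 457
335 + 457 → 792
et's leaf is at depth 4, giving a 4-bit codeword.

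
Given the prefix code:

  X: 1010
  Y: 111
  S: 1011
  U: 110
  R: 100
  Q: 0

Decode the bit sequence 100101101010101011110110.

RSQXXYSQ

Read left to right; each codeword is recognised as soon as it completes (prefix code):
  100→R | 1011→S | 0→Q | 1010→X | 1010→X | 111→Y | 1011→S | 0→Q
Decoded message: RSQXXYSQ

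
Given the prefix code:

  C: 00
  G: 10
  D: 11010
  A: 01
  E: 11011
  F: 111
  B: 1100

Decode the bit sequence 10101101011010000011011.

Read left to right; each codeword is recognised as soon as it completes (prefix code):
  10→G | 10→G | 11010→D | 11010→D | 00→C | 00→C | 11011→E
Decoded message: GGDDCCE

GGDDCCE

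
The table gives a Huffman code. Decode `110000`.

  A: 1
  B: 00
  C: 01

Read left to right; each codeword is recognised as soon as it completes (prefix code):
  1→A | 1→A | 00→B | 00→B
Decoded message: AABB

AABB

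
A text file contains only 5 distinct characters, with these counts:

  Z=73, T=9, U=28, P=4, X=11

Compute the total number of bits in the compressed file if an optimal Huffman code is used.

Merge the two smallest weights repeatedly:
P(4) + T(9) → 13
X(11) + 13 → 24
24 + U(28) → 52
52 + Z(73) → 125
Total encoded bits = sum of merged weights = 13 + 24 + 52 + 125 = 214.

214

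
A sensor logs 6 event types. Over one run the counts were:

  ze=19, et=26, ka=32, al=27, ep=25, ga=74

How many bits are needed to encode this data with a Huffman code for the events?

Build the Huffman tree bottom-up:
merge ze(19) and ep(25): 44
merge et(26) and al(27): 53
merge ka(32) and 44: 76
merge 53 and ga(74): 127
merge 76 and 127: 203
The encoded length is the sum of every internal node's weight: 44 + 53 + 76 + 127 + 203 = 503 bits.

503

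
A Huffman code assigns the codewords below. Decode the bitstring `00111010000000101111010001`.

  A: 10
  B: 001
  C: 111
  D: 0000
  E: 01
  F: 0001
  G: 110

Read left to right; each codeword is recognised as soon as it completes (prefix code):
  001→B | 110→G | 10→A | 0000→D | 001→B | 01→E | 111→C | 01→E | 0001→F
Decoded message: BGADBECEF

BGADBECEF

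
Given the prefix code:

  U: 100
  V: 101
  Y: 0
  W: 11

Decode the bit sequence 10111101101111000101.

Read left to right; each codeword is recognised as soon as it completes (prefix code):
  101→V | 11→W | 101→V | 101→V | 11→W | 100→U | 0→Y | 101→V
Decoded message: VWVVWUYV

VWVVWUYV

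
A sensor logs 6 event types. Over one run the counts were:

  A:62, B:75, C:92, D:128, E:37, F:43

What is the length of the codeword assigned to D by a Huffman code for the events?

2

Repeatedly merge the two smallest:
combine E(37), F(43) → 80
combine A(62), B(75) → 137
combine 80, C(92) → 172
combine D(128), 137 → 265
combine 172, 265 → 437
D sits 2 levels below the root, so its codeword is 2 bits.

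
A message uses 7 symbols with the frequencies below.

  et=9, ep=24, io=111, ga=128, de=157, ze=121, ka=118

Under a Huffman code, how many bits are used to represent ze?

3

Huffman merges, smallest pair first:
merge et(9) and ep(24): 33
merge 33 and io(111): 144
merge ka(118) and ze(121): 239
merge ga(128) and 144: 272
merge de(157) and 239: 396
merge 272 and 396: 668
ze's leaf is at depth 3, giving a 3-bit codeword.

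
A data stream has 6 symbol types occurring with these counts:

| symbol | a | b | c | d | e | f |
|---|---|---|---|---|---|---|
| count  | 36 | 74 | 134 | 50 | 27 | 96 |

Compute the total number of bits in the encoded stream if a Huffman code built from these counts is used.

1010

Merge the two smallest weights repeatedly:
e(27) + a(36) → 63
d(50) + 63 → 113
b(74) + f(96) → 170
113 + c(134) → 247
170 + 247 → 417
The encoded length is the sum of every internal node's weight: 63 + 113 + 170 + 247 + 417 = 1010 bits.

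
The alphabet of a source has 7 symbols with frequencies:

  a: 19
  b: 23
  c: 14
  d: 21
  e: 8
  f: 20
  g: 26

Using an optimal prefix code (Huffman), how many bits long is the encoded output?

Greedily combine the two least-frequent nodes:
merge e(8) and c(14): 22
merge a(19) and f(20): 39
merge d(21) and 22: 43
merge b(23) and g(26): 49
merge 39 and 43: 82
merge 49 and 82: 131
The encoded length is the sum of every internal node's weight: 22 + 39 + 43 + 49 + 82 + 131 = 366 bits.

366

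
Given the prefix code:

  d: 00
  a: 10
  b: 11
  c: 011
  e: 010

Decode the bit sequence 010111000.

ebad

Read left to right; each codeword is recognised as soon as it completes (prefix code):
  010→e | 11→b | 10→a | 00→d
Decoded message: ebad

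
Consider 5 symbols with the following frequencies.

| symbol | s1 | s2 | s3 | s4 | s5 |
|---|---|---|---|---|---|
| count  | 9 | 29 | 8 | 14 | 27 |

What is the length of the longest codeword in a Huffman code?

3

Merge the two lowest-weight nodes at each step:
combine s3(8), s1(9) → 17
combine s4(14), 17 → 31
combine s5(27), s2(29) → 56
combine 31, 56 → 87
Maximum depth reached is 3.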